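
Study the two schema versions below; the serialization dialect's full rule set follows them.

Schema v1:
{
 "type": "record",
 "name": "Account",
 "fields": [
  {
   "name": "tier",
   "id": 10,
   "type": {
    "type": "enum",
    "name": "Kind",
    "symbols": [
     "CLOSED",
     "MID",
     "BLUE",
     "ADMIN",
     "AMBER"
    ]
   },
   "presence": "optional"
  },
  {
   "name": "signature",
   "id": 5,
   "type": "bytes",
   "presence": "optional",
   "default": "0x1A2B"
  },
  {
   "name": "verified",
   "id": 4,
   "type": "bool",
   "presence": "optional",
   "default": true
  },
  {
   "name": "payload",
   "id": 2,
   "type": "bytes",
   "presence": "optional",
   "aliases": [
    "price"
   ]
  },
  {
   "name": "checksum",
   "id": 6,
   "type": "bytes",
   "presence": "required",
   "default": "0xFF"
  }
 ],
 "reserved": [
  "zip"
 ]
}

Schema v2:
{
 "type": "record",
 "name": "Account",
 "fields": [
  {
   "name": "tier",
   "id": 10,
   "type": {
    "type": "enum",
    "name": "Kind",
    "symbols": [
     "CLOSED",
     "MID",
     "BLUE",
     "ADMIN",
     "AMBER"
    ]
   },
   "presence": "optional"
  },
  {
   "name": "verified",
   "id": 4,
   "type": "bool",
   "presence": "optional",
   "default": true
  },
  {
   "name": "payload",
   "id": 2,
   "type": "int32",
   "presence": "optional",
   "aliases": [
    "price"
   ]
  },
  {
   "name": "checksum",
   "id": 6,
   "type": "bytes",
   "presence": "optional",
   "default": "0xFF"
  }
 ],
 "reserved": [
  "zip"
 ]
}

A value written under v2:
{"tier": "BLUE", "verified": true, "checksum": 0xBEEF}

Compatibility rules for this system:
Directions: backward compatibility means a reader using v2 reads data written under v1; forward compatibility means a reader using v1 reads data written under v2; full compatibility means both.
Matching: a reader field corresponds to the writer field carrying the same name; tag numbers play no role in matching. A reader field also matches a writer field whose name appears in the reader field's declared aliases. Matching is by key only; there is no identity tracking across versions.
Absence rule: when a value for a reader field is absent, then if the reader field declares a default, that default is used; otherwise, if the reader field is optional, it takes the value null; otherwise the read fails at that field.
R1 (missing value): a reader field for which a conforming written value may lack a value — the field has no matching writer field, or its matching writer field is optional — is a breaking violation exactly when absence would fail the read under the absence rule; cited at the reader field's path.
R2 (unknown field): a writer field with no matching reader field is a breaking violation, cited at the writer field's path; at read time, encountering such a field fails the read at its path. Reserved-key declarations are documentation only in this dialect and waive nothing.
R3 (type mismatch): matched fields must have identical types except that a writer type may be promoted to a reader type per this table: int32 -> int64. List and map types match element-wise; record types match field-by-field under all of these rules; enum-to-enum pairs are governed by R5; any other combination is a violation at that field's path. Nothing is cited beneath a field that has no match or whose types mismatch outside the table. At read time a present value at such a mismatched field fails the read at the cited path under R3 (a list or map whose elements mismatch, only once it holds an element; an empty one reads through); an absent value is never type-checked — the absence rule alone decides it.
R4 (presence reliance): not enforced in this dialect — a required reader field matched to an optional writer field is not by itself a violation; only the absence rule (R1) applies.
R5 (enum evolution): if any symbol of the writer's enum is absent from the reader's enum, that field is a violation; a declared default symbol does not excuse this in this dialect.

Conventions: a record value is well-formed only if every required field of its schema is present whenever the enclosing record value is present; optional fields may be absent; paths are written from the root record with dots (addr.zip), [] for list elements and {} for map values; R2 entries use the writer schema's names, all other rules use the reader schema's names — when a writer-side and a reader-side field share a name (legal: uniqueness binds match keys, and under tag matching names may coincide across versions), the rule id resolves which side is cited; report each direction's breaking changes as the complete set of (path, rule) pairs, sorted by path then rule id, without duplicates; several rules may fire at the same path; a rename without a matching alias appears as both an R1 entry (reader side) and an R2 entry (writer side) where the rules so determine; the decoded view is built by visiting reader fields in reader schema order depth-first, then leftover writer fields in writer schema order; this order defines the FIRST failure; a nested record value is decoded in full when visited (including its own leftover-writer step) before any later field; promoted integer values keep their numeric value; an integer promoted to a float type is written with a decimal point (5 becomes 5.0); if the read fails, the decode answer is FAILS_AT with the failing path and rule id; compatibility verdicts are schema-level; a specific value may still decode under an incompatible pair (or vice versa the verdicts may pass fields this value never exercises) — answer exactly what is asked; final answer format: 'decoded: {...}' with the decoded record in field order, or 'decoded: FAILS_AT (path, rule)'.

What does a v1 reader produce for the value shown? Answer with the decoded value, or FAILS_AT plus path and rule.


in Account below, arrows point writer -> reader
decoding the Account value with the v1 reader:
  tier := "BLUE"
  signature := 0x1A2B (absent -> default)
  verified := true
  payload := null (absent, optional -> null)
  checksum := 0xBEEF
  => decoded: {"tier": "BLUE", "signature": 0x1A2B, "verified": true, "payload": null, "checksum": 0xBEEF}
diffs on Account not affecting the asked answer:
  field checksum in record Account: required changed to optional -> inert under this dialect — no rule fires on Account and the result does not move
  removed field signature from record Account -> a verdict-level change on Account — the shown value reads the same
  field payload in record Account: type bytes changed to int32 -> a verdict-level change on Account — the shown value reads the same

decoded: {"tier": "BLUE", "signature": 0x1A2B, "verified": true, "payload": null, "checksum": 0xBEEF}


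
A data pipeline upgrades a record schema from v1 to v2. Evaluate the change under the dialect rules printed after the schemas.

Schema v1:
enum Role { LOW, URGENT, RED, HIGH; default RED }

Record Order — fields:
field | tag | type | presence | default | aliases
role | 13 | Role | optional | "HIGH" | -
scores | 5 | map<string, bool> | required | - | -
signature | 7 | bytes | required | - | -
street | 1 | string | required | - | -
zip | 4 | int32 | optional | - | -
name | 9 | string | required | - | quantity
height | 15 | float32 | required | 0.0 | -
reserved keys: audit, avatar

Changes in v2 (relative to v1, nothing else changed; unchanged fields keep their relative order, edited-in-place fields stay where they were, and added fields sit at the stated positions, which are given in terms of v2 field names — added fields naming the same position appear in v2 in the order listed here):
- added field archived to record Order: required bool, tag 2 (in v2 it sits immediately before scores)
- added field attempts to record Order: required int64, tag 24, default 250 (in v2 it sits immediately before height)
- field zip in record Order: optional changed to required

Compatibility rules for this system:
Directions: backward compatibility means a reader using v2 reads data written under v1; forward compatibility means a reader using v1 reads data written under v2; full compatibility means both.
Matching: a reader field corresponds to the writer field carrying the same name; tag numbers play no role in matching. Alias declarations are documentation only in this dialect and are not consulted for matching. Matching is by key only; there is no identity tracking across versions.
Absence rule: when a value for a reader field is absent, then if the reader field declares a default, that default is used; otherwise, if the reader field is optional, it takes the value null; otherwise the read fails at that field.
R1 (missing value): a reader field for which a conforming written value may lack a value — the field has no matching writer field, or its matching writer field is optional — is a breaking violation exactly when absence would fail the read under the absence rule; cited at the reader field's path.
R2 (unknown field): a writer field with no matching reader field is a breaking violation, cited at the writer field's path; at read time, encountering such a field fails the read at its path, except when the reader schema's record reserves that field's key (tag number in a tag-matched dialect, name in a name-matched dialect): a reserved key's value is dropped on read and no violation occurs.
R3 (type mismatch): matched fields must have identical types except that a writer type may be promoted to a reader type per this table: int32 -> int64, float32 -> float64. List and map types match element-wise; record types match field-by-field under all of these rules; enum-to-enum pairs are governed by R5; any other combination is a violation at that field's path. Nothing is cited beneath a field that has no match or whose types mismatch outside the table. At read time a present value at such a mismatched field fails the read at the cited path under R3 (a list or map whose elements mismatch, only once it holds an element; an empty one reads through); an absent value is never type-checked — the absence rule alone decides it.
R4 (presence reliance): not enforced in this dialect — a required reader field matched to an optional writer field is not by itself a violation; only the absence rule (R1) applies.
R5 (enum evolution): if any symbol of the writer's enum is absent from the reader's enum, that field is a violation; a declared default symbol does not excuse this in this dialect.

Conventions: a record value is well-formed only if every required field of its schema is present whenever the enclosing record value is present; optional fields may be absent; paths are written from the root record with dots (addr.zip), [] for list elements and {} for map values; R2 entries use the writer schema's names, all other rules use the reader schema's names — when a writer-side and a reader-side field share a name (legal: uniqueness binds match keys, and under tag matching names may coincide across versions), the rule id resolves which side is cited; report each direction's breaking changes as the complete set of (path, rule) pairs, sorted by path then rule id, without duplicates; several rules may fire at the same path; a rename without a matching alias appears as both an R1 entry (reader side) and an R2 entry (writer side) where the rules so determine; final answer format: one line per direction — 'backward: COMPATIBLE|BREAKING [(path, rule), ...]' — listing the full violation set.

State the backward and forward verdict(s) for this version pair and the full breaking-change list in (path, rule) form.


in Order below, arrows point writer -> reader
backward on Order — v2 reading data written by v1:
  role: paired with writer role (Role -> Role; writer optional)
  archived: no writer-side match
  scores: paired with writer scores (map<string, bool> -> map<string, bool>; writer required)
  signature: paired with writer signature (bytes -> bytes; writer required)
  street: paired with writer street (string -> string; writer required)
  zip: paired with writer zip (int32 -> int32; writer optional)
  name: paired with writer name (string -> string; writer required)
  attempts: no writer-side match
  height: paired with writer height (float32 -> float32; writer required)
  rule R1 violated at archived
  rule R1 violated at zip
  => backward: BREAKING (2)
forward on Order — v1 reading data written by v2:
  role: paired with writer role (Role -> Role; writer optional)
  scores: paired with writer scores (map<string, bool> -> map<string, bool>; writer required)
  signature: paired with writer signature (bytes -> bytes; writer required)
  street: paired with writer street (string -> string; writer required)
  zip: paired with writer zip (int32 -> int32; writer required)
  name: paired with writer name (string -> string; writer required)
  height: paired with writer height (float32 -> float32; writer required)
  writer archived: unknown to reader
  writer attempts: unknown to reader
  rule R2 violated at archived
  rule R2 violated at attempts
  => forward: BREAKING (2)

backward: BREAKING [(archived, R1), (zip, R1)]; forward: BREAKING [(archived, R2), (attempts, R2)]


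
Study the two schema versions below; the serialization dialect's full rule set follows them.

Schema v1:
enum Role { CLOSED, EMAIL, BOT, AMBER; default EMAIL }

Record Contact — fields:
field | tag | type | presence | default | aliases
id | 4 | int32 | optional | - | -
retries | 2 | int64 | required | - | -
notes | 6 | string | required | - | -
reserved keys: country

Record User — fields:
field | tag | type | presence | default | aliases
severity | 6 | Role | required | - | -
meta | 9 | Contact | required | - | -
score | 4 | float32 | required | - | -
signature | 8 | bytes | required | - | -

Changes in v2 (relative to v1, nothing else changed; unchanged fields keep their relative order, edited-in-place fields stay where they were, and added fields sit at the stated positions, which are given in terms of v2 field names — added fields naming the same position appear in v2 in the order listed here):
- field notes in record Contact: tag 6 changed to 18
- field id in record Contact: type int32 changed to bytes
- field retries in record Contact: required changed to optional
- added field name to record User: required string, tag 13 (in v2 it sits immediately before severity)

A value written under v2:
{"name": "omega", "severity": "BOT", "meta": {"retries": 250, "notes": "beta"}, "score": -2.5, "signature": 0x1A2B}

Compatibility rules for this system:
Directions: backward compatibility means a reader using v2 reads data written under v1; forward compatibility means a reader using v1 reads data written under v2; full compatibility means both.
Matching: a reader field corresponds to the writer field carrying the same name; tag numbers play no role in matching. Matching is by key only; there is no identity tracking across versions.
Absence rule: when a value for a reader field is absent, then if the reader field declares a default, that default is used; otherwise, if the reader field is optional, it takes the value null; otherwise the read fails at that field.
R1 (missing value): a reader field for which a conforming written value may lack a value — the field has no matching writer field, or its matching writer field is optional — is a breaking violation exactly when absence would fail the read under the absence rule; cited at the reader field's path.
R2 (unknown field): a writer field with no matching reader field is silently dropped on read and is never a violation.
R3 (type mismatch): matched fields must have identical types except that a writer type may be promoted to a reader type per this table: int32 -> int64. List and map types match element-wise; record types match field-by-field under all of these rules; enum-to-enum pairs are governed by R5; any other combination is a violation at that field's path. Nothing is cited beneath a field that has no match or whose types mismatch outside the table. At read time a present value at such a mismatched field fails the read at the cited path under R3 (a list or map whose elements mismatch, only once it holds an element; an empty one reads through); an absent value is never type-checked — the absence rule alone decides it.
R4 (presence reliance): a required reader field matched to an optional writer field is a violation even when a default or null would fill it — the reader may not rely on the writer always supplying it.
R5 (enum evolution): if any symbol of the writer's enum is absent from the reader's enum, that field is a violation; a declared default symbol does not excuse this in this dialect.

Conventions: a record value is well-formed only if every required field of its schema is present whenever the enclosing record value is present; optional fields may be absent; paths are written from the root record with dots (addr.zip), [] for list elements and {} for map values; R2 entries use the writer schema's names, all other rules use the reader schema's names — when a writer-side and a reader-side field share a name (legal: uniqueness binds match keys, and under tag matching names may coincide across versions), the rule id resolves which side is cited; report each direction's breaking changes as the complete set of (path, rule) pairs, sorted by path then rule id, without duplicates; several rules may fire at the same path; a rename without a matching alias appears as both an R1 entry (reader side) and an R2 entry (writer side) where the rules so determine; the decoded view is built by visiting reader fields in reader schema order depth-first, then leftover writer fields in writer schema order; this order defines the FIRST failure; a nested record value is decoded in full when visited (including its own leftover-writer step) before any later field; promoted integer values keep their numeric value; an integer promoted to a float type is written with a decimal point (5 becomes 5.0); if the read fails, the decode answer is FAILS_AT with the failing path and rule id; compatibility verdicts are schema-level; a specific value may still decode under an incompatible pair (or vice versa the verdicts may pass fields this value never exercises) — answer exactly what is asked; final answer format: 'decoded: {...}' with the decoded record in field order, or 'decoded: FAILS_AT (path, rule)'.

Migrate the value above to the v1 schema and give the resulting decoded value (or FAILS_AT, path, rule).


the writer's type comes first in each User pair
migrating the User value to v1:
  severity := "BOT"
  meta.id := null (absent, optional -> null)
  meta.retries := 250
  meta.notes := "beta"
  score := -2.5
  signature := 0x1A2B
  writer name: unknown -> dropped
  => decoded: {"severity": "BOT", "meta": {"id": null, "retries": 250, "notes": "beta"}, "score": -2.5, "signature": 0x1A2B}
remaining User differences; none change what is asked:
  field notes in record Contact: tag 6 changed to 18 -> fires no rule on User under this dialect and leaves the result unchanged
  field id in record Contact: type int32 changed to bytes -> shifts the User verdicts, not this decode
  field retries in record Contact: required changed to optional -> shifts the User verdicts, not this decode
  added field name to record User: required string, tag 13 (in v2 it sits immediately before severity) -> shifts the User verdicts, not this decode

decoded: {"severity": "BOT", "meta": {"id": null, "retries": 250, "notes": "beta"}, "score": -2.5, "signature": 0x1A2B}


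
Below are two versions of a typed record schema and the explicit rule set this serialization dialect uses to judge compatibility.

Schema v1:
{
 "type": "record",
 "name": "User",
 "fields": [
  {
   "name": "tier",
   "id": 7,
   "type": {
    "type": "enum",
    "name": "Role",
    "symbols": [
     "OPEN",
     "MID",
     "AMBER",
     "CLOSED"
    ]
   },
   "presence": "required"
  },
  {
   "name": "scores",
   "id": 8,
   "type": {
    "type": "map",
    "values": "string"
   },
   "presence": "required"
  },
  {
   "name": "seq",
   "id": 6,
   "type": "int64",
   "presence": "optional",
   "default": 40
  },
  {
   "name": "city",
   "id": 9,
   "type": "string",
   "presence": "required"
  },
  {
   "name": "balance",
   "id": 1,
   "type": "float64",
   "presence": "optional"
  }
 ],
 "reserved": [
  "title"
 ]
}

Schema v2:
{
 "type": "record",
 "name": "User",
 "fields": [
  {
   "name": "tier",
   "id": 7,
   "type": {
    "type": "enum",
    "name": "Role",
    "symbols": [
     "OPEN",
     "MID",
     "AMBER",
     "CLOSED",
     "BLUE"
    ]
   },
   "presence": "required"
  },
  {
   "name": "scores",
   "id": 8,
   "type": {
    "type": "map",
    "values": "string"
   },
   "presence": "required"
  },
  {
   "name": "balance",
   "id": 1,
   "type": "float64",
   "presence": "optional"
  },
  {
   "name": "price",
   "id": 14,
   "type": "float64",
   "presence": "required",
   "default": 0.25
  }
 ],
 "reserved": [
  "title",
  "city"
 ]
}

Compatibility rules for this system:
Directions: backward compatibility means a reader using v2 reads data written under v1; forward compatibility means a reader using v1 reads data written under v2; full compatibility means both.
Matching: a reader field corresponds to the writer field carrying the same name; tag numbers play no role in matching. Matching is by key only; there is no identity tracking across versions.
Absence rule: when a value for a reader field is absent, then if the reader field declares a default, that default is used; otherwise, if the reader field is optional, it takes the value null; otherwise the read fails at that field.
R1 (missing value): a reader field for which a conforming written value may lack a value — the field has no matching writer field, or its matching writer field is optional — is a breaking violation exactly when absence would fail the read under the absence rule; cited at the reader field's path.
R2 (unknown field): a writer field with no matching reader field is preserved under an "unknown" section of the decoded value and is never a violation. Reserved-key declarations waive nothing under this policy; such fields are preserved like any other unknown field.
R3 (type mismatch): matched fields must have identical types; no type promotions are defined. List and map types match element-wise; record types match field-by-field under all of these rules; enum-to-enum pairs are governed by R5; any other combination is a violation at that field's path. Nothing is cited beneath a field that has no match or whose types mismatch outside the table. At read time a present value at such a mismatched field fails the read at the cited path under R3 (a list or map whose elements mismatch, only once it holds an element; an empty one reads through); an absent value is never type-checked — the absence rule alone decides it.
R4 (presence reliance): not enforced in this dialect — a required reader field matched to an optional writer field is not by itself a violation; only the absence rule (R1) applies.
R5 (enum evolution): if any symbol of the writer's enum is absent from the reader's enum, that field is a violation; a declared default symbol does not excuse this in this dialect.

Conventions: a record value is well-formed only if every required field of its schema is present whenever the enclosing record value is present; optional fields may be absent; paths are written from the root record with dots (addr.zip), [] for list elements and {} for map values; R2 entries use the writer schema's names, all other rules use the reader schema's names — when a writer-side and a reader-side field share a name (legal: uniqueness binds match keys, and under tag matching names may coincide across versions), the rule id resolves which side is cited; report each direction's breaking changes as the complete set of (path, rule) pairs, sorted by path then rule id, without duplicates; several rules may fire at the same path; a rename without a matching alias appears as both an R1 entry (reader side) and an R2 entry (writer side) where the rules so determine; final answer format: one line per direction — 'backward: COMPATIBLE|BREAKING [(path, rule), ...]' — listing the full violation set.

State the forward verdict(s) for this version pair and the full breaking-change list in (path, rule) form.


forward: BREAKING [(city, R1), (tier, R5)]

in User below, arrows point writer -> reader
forward analysis of User with v1 as reader and v2 as writer:
  tier: paired with writer tier (Role -> Role; writer required)
  scores: paired with writer scores (map<string, string> -> map<string, string>; writer required)
  seq: no writer match
  city: no writer match
  balance: paired with writer balance (float64 -> float64; writer optional)
  leftover writer field: price
  rule R1 violated at city
  rule R5 violated at tier
  => 2 violation(s): forward is BREAKING for User
checking off the User differences that do not matter here:
  added field price to record User: required float64, tag 14, default 0.25 (in v2 it sits last) -> no rule fires on it in User's dialect; the asked verdict holds
  removed field seq from record User -> no rule fires on it in User's dialect; the asked verdict holds


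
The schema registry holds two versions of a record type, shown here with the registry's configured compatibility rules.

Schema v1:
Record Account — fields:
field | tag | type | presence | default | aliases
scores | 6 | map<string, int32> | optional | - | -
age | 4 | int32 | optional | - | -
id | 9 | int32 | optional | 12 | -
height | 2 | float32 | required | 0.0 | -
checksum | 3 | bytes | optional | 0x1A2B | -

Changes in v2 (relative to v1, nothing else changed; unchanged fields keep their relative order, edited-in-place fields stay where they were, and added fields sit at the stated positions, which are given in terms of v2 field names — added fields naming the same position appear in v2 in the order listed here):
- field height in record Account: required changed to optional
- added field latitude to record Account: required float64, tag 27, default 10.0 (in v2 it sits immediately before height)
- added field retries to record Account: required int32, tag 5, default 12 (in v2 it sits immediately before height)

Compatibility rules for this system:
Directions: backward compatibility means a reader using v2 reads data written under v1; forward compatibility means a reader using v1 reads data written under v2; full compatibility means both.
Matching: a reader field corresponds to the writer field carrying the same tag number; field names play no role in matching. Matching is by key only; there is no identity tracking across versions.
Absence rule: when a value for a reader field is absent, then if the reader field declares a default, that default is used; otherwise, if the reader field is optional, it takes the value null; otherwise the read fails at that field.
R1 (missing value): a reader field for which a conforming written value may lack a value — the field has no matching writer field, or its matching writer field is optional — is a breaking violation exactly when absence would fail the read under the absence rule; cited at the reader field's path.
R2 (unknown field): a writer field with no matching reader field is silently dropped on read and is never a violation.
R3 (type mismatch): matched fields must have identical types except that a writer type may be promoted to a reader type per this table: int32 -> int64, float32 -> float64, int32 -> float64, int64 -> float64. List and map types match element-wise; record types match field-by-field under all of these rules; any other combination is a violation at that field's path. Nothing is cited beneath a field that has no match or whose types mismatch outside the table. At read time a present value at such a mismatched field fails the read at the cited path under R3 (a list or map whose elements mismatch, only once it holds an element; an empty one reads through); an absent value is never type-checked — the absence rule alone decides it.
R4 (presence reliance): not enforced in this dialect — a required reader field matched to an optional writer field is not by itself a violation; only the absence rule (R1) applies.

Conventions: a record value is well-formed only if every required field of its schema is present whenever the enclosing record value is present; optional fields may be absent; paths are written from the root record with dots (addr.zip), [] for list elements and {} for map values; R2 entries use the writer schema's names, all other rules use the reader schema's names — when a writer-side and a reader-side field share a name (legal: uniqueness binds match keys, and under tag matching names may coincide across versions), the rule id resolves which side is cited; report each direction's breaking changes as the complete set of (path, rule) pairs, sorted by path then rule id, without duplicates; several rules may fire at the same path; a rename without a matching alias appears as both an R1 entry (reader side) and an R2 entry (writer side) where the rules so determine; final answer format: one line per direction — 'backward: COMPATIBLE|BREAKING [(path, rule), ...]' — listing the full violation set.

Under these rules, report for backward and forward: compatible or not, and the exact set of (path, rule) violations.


each type pair in Account: writer, then reader
backward for Account (reader v2, writer v1):
  scores: map<string, int32> -> map<string, int32>, writer optional; from scores
  age: int32 -> int32, writer optional; from age
  id: int32 -> int32, writer optional; from id
  latitude has no writer counterpart
  retries has no writer counterpart
  height: float32 -> float32, writer required; from height
  checksum: bytes -> bytes, writer optional; from checksum
  => backward verdict for Account: COMPATIBLE, no violations
forward for Account (reader v1, writer v2):
  scores: map<string, int32> -> map<string, int32>, writer optional; from scores
  age: int32 -> int32, writer optional; from age
  id: int32 -> int32, writer optional; from id
  height: float32 -> float32, writer optional; from height
  checksum: bytes -> bytes, writer optional; from checksum
  writer field latitude has no reader counterpart
  writer field retries has no reader counterpart
  => forward verdict for Account: COMPATIBLE, no violations

backward: COMPATIBLE []; forward: COMPATIBLE []


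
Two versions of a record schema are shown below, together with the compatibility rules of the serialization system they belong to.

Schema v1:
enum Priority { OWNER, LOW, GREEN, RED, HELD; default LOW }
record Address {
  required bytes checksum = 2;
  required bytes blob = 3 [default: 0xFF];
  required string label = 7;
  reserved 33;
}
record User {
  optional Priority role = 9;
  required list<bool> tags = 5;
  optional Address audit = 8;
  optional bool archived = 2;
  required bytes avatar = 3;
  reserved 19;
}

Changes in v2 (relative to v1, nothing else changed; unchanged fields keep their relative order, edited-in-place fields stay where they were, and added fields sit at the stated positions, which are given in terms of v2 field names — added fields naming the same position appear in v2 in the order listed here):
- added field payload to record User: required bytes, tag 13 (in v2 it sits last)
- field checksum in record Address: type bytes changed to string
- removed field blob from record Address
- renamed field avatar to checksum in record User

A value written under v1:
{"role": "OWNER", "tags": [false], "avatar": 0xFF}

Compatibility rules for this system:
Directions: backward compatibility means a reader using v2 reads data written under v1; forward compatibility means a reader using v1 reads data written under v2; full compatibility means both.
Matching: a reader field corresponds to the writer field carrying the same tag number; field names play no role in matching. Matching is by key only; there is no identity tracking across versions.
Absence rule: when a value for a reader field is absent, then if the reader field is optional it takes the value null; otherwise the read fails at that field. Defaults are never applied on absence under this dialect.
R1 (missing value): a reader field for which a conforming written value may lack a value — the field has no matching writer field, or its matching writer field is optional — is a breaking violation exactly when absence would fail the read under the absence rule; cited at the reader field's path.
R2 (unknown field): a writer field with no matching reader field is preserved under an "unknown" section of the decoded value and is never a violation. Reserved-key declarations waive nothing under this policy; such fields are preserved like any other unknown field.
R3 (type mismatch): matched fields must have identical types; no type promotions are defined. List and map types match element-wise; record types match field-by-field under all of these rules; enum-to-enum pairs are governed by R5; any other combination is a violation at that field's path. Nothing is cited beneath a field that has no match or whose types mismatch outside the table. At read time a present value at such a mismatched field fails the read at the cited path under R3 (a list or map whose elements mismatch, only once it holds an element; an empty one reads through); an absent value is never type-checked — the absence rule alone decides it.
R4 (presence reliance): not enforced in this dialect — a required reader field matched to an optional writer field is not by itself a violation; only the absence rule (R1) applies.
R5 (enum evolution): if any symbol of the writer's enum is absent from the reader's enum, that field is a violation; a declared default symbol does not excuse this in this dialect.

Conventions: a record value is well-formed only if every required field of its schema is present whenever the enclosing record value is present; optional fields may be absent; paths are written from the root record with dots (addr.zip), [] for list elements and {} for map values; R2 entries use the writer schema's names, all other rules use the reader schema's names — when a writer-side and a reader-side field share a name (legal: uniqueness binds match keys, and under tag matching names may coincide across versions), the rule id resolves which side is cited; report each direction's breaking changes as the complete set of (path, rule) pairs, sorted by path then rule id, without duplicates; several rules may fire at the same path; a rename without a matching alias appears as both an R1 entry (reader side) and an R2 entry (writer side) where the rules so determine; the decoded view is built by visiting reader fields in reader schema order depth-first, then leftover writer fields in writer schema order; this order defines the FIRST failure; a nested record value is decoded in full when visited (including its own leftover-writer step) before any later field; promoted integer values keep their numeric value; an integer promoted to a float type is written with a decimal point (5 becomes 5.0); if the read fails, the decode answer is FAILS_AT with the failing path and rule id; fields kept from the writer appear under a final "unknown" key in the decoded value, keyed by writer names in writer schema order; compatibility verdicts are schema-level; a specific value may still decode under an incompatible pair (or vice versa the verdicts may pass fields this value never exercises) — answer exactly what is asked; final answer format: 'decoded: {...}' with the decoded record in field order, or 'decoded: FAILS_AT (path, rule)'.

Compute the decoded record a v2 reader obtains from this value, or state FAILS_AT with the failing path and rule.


arrows below run writer -> reader for User
migrating the User value to v2:
  role := "OWNER"
  tags := [false]
  audit := null (absent, optional -> null)
  archived := null (absent, optional -> null)
  checksum := 0xFF (from writer avatar)
  read fails at payload under R1 (no fill)
  => FAILS_AT (payload, R1)
the other User changes do not affect what is asked:
  field checksum in record Address: type bytes changed to string -> a verdict-level change on User — the shown value reads the same
  removed field blob from record Address -> a verdict-level change on User — the shown value reads the same
  renamed field avatar to checksum in record User -> fires no rule on User under this dialect and leaves the result unchanged

decoded: FAILS_AT (payload, R1)


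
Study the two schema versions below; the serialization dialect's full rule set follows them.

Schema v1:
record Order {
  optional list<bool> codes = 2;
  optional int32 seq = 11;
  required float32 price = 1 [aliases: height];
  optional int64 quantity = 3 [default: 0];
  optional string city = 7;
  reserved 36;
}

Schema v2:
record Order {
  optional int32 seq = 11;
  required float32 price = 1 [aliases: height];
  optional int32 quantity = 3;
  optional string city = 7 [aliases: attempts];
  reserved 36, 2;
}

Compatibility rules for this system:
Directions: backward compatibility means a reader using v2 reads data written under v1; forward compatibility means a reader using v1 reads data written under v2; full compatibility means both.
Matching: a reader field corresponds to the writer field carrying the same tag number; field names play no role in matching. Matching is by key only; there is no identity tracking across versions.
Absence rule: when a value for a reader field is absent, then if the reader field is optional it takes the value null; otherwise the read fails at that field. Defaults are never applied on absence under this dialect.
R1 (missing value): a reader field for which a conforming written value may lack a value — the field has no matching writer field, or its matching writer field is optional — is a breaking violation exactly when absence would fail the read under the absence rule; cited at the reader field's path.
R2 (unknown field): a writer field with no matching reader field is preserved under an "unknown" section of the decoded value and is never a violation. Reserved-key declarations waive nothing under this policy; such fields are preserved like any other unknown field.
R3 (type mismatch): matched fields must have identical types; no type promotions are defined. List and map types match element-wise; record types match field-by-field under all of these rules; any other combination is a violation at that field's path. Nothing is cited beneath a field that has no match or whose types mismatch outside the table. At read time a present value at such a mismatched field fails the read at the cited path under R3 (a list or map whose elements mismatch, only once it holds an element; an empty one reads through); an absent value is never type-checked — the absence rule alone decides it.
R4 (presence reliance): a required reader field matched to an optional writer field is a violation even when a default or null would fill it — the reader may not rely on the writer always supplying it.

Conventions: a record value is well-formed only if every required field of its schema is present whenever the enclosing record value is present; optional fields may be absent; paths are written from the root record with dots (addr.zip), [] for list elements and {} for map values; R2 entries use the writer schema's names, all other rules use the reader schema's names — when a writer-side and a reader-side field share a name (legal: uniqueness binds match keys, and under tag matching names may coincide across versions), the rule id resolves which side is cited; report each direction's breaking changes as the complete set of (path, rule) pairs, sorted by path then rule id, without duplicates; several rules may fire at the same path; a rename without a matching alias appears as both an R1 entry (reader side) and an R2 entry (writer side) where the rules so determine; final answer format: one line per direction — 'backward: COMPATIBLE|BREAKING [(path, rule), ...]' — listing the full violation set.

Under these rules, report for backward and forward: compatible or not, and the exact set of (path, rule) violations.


each type pair in Order: writer, then reader
backward on Order — v2 reading data written by v1:
  seq: paired with writer seq (int32 -> int32; writer optional)
  price: paired with writer price (float32 -> float32; writer required)
  quantity: paired with writer quantity (int64 -> int32; writer optional)
  city: paired with writer city (string -> string; writer optional)
  writer codes: unknown to reader
  rule R3 violated at quantity
  => backward verdict for Order: BREAKING, 1 violation(s)
forward on Order — v1 reading data written by v2:
  no writer field matches reader codes
  seq: paired with writer seq (int32 -> int32; writer optional)
  price: paired with writer price (float32 -> float32; writer required)
  quantity: paired with writer quantity (int32 -> int64; writer optional)
  city: paired with writer city (string -> string; writer optional)
  rule R3 violated at quantity
  => forward verdict for Order: BREAKING, 1 violation(s)

backward: BREAKING [(quantity, R3)]; forward: BREAKING [(quantity, R3)]
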